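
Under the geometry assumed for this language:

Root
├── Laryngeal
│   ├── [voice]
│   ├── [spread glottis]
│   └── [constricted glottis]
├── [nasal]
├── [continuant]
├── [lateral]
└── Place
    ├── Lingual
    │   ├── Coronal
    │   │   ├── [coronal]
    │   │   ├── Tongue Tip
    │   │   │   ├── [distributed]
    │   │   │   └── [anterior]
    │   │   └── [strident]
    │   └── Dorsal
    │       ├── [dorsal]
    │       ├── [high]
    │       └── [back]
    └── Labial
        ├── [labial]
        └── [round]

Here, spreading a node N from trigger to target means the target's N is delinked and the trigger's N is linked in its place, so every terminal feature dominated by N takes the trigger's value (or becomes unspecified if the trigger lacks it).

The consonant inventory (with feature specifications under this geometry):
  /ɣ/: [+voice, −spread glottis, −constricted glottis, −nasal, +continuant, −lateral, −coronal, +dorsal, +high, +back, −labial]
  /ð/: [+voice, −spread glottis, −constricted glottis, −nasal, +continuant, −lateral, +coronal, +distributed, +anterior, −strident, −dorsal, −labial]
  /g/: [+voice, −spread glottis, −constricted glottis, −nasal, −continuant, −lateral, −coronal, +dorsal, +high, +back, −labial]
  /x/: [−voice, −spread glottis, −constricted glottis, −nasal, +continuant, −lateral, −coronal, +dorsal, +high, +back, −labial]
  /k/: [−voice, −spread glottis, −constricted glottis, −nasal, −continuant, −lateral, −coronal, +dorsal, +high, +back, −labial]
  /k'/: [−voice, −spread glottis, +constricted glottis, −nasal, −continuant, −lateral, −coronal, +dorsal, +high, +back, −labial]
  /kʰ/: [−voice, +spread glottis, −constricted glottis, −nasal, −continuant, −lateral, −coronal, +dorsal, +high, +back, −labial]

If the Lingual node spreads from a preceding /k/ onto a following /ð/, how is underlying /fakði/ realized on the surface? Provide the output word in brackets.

[fakɣi]

Terminals under Lingual in this geometry: [coronal], [distributed], [anterior], [strident], [dorsal], [high], [back].
The target acquires /k/'s values for everything under Lingual — [−coronal], [+dorsal], [+high], [+back] — while keeping its own [voice], [spread glottis], [constricted glottis], ….
This feature bundle is that of [ɣ], so /fakði/ surfaces as [fakɣi].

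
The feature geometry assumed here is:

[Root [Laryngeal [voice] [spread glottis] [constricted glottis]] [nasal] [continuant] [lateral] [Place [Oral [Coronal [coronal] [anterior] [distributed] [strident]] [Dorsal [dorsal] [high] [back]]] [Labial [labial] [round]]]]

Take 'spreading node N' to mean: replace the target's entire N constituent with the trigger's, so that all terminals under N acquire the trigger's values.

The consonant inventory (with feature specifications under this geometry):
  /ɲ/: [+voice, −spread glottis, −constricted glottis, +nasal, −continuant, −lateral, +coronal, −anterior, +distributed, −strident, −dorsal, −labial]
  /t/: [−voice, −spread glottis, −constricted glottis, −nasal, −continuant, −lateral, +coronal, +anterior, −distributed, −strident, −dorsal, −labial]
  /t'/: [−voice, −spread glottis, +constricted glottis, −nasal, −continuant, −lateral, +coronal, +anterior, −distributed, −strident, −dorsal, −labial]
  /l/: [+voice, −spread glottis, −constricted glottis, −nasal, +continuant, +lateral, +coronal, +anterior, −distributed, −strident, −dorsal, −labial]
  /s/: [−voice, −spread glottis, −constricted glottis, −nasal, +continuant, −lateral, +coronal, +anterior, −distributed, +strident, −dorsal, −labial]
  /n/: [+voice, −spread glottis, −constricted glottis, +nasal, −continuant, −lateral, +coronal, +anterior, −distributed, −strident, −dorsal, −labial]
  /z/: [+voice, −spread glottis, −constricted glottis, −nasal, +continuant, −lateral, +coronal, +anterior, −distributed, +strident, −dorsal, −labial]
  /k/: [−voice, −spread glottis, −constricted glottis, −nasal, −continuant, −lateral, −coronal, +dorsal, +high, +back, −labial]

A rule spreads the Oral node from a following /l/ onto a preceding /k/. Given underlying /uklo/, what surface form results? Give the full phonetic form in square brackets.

Terminals under Oral in this geometry: [coronal], [anterior], [distributed], [strident], [dorsal], [high], [back].
Spreading Oral from /l/ onto /k/ replaces those values with /l/'s: [+coronal], [+anterior], [−distributed], [−strident], [−dorsal]. Features outside Oral ([voice], [spread glottis], [constricted glottis], …) stay as in /k/.
This feature bundle is that of [t], so /uklo/ surfaces as [utlo].

[utlo]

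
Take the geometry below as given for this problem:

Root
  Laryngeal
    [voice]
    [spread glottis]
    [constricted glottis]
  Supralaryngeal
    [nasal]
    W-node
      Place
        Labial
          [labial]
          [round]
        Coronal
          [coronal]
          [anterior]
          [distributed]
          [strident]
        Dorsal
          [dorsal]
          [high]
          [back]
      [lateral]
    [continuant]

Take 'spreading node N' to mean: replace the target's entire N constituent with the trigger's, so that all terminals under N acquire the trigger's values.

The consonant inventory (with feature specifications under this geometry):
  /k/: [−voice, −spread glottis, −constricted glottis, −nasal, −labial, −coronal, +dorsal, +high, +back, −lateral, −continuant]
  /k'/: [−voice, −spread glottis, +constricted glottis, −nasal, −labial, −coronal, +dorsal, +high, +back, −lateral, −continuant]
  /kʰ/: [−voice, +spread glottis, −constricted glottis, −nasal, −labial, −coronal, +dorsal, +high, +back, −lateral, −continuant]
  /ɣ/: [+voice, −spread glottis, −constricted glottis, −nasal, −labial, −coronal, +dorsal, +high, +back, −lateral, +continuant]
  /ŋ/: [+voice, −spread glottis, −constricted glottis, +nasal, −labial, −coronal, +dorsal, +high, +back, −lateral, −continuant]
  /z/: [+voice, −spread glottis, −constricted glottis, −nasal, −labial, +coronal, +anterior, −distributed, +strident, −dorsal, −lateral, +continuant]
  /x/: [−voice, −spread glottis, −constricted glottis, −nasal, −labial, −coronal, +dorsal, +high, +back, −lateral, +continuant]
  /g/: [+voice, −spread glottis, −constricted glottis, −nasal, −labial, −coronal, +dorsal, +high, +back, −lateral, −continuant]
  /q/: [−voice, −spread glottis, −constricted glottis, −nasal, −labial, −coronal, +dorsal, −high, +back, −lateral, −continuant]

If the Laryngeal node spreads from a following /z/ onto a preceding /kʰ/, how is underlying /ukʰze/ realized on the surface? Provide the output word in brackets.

Terminals under Laryngeal in this geometry: [voice], [spread glottis], [constricted glottis].
Spreading Laryngeal from /z/ onto /kʰ/ replaces those values with /z/'s: [+voice], [−spread glottis], [−constricted glottis]. Features outside Laryngeal ([nasal], [labial], [coronal], …) stay as in /kʰ/.
This feature bundle is that of [g], so /ukʰze/ surfaces as [ugze].

[ugze]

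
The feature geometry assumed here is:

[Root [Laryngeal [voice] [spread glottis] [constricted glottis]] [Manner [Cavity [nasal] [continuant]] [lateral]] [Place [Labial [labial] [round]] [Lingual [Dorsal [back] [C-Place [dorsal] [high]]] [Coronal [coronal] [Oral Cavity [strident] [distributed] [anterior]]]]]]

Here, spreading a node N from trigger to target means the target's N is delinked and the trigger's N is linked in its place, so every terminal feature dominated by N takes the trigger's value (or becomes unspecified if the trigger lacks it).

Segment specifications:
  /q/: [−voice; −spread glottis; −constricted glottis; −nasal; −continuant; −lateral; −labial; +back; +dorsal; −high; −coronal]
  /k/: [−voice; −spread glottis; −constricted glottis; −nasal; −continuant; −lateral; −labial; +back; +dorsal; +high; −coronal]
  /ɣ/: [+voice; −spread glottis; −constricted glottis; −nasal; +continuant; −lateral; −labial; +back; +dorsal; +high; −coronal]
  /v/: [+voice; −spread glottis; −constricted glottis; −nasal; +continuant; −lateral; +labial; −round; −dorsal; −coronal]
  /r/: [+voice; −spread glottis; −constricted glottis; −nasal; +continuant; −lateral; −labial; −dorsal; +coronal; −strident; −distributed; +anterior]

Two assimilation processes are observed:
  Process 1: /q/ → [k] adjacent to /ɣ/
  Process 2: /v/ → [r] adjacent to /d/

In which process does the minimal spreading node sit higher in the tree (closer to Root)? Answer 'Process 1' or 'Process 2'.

Process 2

In Process 1, [high] changes, so the minimal spreading node is [high] at depth 5.
Process 2: the features that change are [labial], [round], [coronal], [anterior], [distributed], [strident]; the minimal node is Place (depth 1).
Place (depth 1) sits above [high] (depth 5), making Process 2 the one with the higher spreading node.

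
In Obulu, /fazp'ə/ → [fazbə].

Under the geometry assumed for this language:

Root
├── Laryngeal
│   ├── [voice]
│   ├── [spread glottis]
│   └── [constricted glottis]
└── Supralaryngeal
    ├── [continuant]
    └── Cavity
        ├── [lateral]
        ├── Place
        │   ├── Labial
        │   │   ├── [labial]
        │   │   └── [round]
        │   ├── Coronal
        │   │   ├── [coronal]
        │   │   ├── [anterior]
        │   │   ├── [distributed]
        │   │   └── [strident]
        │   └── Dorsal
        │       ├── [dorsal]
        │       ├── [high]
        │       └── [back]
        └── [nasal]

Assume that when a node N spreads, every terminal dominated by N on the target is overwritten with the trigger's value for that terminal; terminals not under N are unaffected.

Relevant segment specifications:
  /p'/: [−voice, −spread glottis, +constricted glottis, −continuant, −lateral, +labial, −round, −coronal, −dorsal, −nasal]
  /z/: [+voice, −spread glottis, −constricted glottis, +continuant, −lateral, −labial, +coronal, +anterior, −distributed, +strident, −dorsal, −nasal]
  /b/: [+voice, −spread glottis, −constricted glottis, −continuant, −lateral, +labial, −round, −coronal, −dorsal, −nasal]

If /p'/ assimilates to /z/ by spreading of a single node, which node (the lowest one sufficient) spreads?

Laryngeal

Feature comparison: [voice], [constricted glottis] differ between /p'/ and [b]; the remaining terminals match.
In this geometry the lowest node dominating all of them is Laryngeal: every daughter of Laryngeal dominates only a proper subset, so no lower node suffices.
If Laryngeal spreads, every terminal under it takes /z/'s value, producing [b] as observed.
[continuant], [coronal] — on which /z/ differs from /p'/ — are unchanged, so Root cannot have spread; the constituent is no larger than Laryngeal.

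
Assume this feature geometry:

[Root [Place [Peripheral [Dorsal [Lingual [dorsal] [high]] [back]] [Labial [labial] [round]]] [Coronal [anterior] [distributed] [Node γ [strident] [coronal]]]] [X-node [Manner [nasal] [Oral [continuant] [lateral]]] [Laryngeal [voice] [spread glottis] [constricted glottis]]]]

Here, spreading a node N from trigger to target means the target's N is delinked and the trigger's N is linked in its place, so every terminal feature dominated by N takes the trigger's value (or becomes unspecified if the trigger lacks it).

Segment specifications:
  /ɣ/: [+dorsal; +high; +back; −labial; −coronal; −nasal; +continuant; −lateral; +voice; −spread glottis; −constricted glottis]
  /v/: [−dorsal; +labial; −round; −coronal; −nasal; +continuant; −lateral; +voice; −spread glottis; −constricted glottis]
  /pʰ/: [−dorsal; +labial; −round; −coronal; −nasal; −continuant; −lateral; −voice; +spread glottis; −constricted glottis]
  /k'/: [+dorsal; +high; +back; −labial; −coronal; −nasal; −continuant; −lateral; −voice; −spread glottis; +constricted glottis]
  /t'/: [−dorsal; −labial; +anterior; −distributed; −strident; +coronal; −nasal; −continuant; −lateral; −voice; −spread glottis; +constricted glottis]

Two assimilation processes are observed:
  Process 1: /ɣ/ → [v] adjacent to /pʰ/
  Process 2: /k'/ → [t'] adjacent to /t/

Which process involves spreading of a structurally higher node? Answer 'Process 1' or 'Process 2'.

Process 2

Process 1 alters [labial], [round], [dorsal], [high], [back]; the lowest common ancestor is Peripheral (depth 2 from Root).
In Process 2, [coronal], [anterior], [distributed], [strident], [dorsal], [high], [back] change, so the minimal spreading node is Place at depth 1.
Place is closer to Root than Peripheral, so Process 2 spreads the higher node.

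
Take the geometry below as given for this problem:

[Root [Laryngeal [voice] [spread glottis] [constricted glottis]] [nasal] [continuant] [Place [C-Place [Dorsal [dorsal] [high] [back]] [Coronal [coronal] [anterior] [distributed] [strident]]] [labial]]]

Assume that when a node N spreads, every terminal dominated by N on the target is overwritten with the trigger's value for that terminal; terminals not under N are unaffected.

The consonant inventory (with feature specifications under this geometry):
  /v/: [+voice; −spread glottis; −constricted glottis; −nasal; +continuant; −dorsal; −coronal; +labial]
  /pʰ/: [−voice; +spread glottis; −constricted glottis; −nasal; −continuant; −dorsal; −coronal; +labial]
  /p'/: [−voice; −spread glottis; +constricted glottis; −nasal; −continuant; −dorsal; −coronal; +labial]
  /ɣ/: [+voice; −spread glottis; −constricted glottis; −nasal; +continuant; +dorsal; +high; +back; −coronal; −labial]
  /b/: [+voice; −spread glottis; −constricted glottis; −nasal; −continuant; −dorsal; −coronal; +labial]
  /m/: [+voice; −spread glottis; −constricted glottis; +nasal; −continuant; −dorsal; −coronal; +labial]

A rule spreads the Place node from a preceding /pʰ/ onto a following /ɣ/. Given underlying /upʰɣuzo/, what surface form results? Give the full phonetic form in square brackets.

[upʰvuzo]

The Place node dominates the terminals [dorsal], [high], [back], [coronal], [anterior], [distributed], [strident], [labial].
Spreading Place from /pʰ/ onto /ɣ/ replaces those values with /pʰ/'s: [−dorsal], [−coronal], [+labial]. Features outside Place ([voice], [spread glottis], [constricted glottis], …) stay as in /ɣ/.
Among the inventory, only /v/ has exactly this specification, giving the surface form [upʰvuzo].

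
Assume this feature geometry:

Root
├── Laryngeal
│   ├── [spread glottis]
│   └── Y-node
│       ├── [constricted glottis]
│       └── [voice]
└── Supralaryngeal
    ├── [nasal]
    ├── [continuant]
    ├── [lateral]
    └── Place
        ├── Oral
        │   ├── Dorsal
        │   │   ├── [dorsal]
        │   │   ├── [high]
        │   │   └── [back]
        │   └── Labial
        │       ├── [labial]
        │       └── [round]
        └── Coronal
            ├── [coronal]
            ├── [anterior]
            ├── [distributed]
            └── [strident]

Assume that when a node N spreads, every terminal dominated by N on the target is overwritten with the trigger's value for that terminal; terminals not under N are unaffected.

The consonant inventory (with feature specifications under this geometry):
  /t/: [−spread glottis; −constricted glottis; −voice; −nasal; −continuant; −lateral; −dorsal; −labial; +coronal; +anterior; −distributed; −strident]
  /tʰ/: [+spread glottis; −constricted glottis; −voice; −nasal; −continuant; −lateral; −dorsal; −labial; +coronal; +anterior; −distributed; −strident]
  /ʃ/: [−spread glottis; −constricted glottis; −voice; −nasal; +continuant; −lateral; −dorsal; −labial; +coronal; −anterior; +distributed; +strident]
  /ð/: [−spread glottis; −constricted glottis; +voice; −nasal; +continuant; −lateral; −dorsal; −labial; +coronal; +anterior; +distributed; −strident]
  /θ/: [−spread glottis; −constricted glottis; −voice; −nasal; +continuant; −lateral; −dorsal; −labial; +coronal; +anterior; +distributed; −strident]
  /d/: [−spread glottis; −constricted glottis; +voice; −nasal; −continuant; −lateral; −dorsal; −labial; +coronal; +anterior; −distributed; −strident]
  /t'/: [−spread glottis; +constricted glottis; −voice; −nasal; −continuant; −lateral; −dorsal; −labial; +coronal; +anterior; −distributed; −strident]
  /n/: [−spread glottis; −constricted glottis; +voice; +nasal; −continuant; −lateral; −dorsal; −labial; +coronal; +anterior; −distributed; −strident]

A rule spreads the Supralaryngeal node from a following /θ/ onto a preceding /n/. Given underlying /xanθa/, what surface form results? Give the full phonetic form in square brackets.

Terminals under Supralaryngeal in this geometry: [nasal], [continuant], [lateral], [dorsal], [high], [back], [labial], [round], [coronal], [anterior], [distributed], [strident].
After delinking /n/'s Supralaryngeal and linking /θ/'s, the affected terminals become [−nasal], [+continuant], [−lateral], [−dorsal], [−labial], [+coronal], [+anterior], [+distributed], [−strident]; [spread glottis], [constricted glottis], [voice] (outside Supralaryngeal) are retained from /n/.
This feature bundle is that of [ð], so /xanθa/ surfaces as [xaðθa].

[xaðθa]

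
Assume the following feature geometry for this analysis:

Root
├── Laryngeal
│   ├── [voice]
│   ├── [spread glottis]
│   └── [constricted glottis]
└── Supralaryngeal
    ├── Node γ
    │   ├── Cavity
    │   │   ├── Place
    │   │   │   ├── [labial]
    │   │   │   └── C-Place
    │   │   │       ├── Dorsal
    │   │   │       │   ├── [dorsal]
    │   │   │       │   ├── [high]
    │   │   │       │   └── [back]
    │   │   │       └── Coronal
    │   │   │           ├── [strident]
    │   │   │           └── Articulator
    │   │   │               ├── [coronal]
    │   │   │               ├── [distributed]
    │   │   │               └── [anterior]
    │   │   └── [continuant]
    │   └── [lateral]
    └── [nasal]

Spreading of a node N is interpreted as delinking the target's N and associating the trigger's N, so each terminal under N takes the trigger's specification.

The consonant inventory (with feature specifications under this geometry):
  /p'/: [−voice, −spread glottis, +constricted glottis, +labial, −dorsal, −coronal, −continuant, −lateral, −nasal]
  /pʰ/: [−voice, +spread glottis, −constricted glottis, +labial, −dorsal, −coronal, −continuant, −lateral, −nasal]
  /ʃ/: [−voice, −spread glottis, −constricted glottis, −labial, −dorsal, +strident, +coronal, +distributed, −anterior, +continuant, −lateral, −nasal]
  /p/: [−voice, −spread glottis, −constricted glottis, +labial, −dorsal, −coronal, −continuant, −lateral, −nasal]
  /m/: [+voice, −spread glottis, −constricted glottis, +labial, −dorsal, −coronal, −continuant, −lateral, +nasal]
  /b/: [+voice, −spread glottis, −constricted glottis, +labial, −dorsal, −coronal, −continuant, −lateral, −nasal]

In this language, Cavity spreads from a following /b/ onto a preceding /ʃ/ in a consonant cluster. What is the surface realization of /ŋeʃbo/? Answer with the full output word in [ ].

Cavity immediately or transitively dominates [labial], [dorsal], [high], [back], [strident], [coronal], [distributed], [anterior], [continuant].
Spreading Cavity from /b/ onto /ʃ/ replaces those values with /b/'s: [+labial], [−dorsal], [−coronal], [−continuant]. Features outside Cavity ([voice], [spread glottis], [constricted glottis], …) stay as in /ʃ/.
Among the inventory, only /p/ has exactly this specification, giving the surface form [ŋepbo].

[ŋepbo]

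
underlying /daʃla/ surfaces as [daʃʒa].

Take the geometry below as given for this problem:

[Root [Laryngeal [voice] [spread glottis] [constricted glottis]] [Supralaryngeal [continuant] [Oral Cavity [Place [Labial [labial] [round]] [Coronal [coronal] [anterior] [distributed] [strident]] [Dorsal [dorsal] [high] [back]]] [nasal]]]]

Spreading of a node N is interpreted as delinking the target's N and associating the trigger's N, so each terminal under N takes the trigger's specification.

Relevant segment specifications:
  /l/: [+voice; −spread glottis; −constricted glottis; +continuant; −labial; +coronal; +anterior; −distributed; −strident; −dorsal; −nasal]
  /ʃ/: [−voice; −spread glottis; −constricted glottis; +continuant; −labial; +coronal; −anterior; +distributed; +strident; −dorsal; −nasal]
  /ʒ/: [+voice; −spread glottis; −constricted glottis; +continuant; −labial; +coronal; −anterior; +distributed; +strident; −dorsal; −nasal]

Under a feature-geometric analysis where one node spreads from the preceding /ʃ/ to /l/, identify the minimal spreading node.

Coronal

The alternation /l/ → [ʒ] changes [anterior], [distributed], [strident] and nothing else.
Tracing each changed feature up the tree, the paths first meet at Coronal; any lower node misses at least one of them.
Spreading Coronal from /ʃ/ overwrites each of those terminals with /ʃ/'s values, yielding exactly [ʒ].
[voice], a feature on which the two segments disagree outside Coronal, is unchanged — nothing dominating it spread, and Coronal is the minimal sufficient constituent.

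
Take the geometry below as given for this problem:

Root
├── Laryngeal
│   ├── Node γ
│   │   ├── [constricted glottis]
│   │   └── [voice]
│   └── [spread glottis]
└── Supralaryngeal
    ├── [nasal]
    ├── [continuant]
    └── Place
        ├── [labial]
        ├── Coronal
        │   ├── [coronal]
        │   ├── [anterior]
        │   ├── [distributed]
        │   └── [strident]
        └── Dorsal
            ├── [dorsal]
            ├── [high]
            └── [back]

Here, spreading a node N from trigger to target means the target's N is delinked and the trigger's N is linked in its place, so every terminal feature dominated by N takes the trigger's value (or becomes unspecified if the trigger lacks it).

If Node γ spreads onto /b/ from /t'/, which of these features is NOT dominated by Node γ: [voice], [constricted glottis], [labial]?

Under this geometry, Node γ contains [constricted glottis], [voice].
Of the listed options, [constricted glottis], [voice] are among these and would be overwritten by spreading Node γ.
[labial] attaches under Place, not under Node γ, so /b/ retains its own value for [labial].

[labial]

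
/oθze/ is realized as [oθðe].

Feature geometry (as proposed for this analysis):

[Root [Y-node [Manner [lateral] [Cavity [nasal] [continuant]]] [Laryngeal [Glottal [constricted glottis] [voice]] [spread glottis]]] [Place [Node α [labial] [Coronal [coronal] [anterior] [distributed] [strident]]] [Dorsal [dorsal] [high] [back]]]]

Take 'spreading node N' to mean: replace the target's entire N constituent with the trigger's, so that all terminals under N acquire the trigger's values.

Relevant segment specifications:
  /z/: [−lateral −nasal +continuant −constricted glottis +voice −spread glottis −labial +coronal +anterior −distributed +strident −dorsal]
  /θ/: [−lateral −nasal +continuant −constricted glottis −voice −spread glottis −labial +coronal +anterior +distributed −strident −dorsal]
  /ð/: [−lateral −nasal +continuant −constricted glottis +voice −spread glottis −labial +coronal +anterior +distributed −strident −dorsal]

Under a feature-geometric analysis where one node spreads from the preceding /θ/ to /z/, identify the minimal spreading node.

/z/ and [ð] differ in [distributed], [strident]; every other specified feature is identical.
Tracing each changed feature up the tree, the paths first meet at Coronal; any lower node misses at least one of them.
Spreading Coronal from /θ/ overwrites each of those terminals with /θ/'s values, yielding exactly [ð].
[voice] stays as in /z/ although /θ/ differs there, so no node dominating it spread; among the remaining candidates Coronal is the lowest that derives the output.

Coronal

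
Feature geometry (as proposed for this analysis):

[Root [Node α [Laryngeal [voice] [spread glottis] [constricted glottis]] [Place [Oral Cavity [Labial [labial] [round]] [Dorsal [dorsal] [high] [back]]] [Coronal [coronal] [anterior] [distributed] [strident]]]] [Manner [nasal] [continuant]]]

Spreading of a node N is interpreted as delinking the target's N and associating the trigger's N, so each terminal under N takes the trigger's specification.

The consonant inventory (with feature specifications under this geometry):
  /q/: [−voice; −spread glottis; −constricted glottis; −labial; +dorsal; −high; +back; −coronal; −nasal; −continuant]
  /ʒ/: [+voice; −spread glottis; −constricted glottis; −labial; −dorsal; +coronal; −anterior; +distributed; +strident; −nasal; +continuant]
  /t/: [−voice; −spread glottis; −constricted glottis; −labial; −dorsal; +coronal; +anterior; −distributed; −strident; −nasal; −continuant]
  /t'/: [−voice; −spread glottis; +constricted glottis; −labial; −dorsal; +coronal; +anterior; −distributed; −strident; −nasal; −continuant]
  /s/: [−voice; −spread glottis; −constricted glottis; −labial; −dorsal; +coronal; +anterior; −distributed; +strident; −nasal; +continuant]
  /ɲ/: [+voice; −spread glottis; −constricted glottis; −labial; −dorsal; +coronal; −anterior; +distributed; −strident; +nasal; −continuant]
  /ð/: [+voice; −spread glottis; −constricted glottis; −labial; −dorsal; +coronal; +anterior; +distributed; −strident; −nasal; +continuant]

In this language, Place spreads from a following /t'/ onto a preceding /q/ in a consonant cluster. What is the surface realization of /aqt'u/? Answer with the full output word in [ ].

[att'u]

Place immediately or transitively dominates [labial], [round], [dorsal], [high], [back], [coronal], [anterior], [distributed], [strident].
After delinking /q/'s Place and linking /t'/'s, the affected terminals become [−labial], [−dorsal], [+coronal], [+anterior], [−distributed], [−strident]; [voice], [spread glottis], [constricted glottis], … (outside Place) are retained from /q/.
Among the inventory, only /t/ has exactly this specification, giving the surface form [att'u].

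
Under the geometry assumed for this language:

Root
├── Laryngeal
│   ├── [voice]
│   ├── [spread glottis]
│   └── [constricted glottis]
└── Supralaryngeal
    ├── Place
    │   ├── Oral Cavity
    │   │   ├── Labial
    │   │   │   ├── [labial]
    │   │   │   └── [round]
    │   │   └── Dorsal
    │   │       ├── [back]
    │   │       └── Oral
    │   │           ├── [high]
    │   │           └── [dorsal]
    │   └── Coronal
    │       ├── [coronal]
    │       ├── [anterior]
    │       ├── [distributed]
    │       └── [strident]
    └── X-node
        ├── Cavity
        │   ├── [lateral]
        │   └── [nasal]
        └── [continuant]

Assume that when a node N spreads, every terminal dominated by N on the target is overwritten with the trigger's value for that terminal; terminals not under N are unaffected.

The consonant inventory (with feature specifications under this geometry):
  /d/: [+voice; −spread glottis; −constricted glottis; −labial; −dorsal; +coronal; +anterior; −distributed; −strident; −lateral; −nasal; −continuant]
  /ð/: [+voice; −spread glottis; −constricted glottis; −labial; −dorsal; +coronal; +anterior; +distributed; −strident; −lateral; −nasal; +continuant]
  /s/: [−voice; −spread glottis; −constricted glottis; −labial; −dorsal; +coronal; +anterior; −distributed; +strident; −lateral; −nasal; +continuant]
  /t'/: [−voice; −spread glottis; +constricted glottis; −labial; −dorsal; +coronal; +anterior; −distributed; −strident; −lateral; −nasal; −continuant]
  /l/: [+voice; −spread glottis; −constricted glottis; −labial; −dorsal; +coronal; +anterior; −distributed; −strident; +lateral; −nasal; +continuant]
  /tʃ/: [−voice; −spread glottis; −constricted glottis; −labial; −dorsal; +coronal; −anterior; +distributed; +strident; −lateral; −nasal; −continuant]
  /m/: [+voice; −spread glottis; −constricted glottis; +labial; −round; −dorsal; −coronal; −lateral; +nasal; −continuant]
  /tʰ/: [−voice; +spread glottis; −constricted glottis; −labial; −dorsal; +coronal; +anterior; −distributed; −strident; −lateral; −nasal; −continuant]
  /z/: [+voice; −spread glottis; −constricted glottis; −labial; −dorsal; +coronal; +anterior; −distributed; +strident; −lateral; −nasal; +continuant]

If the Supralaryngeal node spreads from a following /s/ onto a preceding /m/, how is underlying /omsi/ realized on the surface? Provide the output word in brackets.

Terminals under Supralaryngeal in this geometry: [labial], [round], [back], [high], [dorsal], [coronal], [anterior], [distributed], [strident], [lateral], [nasal], [continuant].
The target acquires /s/'s values for everything under Supralaryngeal — [−labial], [−dorsal], [+coronal], [+anterior], [−distributed], [+strident], [−lateral], [−nasal], [+continuant] — while keeping its own [voice], [spread glottis], [constricted glottis].
The resulting bundle matches /z/ in the inventory; substituting it for /m/ gives [ozsi].

[ozsi]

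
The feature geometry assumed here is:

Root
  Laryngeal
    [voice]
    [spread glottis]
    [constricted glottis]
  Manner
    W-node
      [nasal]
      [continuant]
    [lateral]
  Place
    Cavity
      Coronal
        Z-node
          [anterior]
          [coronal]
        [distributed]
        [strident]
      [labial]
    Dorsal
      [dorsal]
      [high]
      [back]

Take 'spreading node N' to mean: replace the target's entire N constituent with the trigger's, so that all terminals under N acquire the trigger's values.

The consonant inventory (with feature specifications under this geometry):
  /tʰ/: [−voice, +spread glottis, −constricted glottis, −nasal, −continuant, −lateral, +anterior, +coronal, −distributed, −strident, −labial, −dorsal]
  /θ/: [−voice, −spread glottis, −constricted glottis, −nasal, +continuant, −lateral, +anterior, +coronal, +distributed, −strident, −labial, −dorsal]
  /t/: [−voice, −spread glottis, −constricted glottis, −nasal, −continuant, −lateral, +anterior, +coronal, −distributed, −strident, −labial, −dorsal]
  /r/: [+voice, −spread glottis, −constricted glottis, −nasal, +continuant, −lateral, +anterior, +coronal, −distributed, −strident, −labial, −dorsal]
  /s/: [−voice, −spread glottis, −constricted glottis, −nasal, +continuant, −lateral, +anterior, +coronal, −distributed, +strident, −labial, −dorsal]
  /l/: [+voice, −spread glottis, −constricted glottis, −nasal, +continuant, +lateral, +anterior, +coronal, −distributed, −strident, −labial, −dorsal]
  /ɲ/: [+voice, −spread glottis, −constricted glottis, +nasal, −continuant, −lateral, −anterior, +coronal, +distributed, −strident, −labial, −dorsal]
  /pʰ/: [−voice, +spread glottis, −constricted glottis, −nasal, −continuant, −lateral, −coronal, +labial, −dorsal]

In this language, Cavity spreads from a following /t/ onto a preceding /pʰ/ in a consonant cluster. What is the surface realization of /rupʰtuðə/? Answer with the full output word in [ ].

Cavity immediately or transitively dominates [anterior], [coronal], [distributed], [strident], [labial].
After delinking /pʰ/'s Cavity and linking /t/'s, the affected terminals become [+anterior], [+coronal], [−distributed], [−strident], [−labial]; [voice], [spread glottis], [constricted glottis], … (outside Cavity) are retained from /pʰ/.
This feature bundle is that of [tʰ], so /rupʰtuðə/ surfaces as [rutʰtuðə].

[rutʰtuðə]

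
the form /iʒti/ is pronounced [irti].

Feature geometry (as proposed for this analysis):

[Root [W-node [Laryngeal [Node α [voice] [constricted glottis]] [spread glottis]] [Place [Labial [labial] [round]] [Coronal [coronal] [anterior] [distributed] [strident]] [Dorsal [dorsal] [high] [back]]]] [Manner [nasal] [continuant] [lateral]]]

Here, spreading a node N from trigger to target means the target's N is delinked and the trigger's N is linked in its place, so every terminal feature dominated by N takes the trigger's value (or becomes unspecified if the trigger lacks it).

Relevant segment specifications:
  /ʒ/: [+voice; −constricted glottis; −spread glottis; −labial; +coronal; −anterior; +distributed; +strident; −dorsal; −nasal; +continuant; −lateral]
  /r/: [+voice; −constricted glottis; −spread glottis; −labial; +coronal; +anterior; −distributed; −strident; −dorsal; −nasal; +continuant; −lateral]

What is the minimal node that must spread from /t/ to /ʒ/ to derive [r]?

/ʒ/ and [r] differ in [anterior], [distributed], [strident]; every other specified feature is identical.
In this geometry the lowest node dominating all of them is Coronal: every daughter of Coronal dominates only a proper subset, so no lower node suffices.
If Coronal spreads, every terminal under it takes /t/'s value, producing [r] as observed.
Features on which the two segments disagree outside Coronal, such as [voice], [continuant], are unchanged — nothing dominating them spread, and Coronal is the minimal sufficient constituent.

Coronal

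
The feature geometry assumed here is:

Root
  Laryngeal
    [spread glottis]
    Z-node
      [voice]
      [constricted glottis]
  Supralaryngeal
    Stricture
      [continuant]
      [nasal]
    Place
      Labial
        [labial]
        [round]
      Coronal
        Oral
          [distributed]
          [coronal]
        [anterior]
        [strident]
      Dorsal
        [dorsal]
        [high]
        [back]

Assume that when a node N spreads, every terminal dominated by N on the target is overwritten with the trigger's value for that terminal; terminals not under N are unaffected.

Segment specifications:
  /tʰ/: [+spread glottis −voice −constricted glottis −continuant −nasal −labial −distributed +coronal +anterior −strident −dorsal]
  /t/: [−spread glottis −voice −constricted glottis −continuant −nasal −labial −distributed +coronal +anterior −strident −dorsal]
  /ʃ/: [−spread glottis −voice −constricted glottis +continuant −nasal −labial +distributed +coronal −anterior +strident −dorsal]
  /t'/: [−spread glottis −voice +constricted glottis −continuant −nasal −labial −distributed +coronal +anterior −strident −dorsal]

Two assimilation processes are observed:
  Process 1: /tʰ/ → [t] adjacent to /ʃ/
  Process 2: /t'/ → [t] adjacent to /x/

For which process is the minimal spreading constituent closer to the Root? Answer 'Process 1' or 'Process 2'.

Process 1

In Process 1, [spread glottis] changes, so the minimal spreading node is [spread glottis] at depth 2.
In Process 2, [constricted glottis] changes, so the minimal spreading node is [constricted glottis] at depth 3.
Depth 2 < depth 3; Process 1 involves the structurally higher constituent [spread glottis].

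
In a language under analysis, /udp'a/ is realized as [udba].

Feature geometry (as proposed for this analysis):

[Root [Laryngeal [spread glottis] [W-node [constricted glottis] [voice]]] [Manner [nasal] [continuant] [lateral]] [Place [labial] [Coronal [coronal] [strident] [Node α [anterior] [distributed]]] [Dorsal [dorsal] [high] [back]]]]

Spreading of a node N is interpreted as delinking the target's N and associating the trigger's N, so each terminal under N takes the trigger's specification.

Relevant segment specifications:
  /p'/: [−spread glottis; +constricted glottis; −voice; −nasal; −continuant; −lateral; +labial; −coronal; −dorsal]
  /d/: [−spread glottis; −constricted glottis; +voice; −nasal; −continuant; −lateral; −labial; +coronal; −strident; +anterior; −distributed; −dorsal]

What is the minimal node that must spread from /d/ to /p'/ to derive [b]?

W-node

Comparing /p'/ with its surface form [b], the features that change are [voice], [constricted glottis].
The smallest constituent containing every changed terminal is W-node — each of its daughters lacks at least one of the affected features.
If W-node spreads, every terminal under it takes /d/'s value, producing [b] as observed.
Features on which the two segments disagree outside W-node, such as [labial], [coronal], are unchanged — nothing dominating them spread, and W-node is the minimal sufficient constituent.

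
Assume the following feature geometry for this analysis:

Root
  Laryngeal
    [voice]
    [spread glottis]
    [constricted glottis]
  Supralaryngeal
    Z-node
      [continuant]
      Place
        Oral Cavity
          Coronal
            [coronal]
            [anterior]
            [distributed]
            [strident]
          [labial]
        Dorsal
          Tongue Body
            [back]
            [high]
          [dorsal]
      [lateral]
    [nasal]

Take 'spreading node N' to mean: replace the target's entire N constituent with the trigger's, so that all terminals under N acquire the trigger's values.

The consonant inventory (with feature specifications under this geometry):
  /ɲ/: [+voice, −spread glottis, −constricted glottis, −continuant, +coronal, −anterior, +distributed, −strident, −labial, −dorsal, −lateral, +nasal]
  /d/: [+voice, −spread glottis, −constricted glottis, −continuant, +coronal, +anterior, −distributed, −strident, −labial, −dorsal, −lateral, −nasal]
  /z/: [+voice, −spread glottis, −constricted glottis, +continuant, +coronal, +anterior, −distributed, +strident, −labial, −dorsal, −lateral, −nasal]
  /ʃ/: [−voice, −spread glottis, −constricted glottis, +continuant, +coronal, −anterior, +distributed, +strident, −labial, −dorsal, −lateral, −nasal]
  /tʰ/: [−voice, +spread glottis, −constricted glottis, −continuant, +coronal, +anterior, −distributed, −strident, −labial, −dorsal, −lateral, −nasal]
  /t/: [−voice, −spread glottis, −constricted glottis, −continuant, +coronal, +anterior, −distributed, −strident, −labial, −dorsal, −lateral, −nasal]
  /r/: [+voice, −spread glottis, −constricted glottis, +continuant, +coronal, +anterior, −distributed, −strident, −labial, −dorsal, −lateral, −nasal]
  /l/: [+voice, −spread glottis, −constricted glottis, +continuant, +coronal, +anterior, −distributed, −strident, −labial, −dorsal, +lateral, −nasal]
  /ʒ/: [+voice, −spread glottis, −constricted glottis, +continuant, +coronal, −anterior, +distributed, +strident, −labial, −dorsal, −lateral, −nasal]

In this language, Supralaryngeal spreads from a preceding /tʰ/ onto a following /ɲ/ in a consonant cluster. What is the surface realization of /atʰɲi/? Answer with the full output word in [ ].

[atʰdi]

Supralaryngeal immediately or transitively dominates [continuant], [coronal], [anterior], [distributed], [strident], [labial], [back], [high], [dorsal], [lateral], [nasal].
After delinking /ɲ/'s Supralaryngeal and linking /tʰ/'s, the affected terminals become [−continuant], [+coronal], [+anterior], [−distributed], [−strident], [−labial], [−dorsal], [−lateral], [−nasal]; [voice], [spread glottis], [constricted glottis] (outside Supralaryngeal) are retained from /ɲ/.
The resulting bundle matches /d/ in the inventory; substituting it for /ɲ/ gives [atʰdi].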